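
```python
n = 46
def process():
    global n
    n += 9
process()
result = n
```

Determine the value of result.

Step 1: n = 46 globally.
Step 2: process() modifies global n: n += 9 = 55.
Step 3: result = 55

The answer is 55.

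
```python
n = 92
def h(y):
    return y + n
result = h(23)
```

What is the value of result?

Step 1: n = 92 is defined globally.
Step 2: h(23) uses parameter y = 23 and looks up n from global scope = 92.
Step 3: result = 23 + 92 = 115

The answer is 115.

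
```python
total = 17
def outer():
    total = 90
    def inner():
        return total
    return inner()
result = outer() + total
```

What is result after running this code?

Step 1: Global total = 17. outer() shadows with total = 90.
Step 2: inner() returns enclosing total = 90. outer() = 90.
Step 3: result = 90 + global total (17) = 107

The answer is 107.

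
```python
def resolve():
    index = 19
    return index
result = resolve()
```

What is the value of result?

Step 1: resolve() defines index = 19 in its local scope.
Step 2: return index finds the local variable index = 19.
Step 3: result = 19

The answer is 19.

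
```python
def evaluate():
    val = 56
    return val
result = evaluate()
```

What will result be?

Step 1: evaluate() defines val = 56 in its local scope.
Step 2: return val finds the local variable val = 56.
Step 3: result = 56

The answer is 56.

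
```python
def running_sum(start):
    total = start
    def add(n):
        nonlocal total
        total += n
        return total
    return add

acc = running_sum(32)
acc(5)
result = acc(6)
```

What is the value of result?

Step 1: running_sum(32) creates closure with total = 32.
Step 2: First acc(5): total = 32 + 5 = 37.
Step 3: Second acc(6): total = 37 + 6 = 43. result = 43

The answer is 43.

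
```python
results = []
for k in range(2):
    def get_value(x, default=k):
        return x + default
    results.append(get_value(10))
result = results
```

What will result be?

Step 1: Default argument default=k is evaluated at function definition time.
Step 2: Each iteration creates get_value with default = current k value.
Step 3: get_value(10) returns 10 + default. results = [10, 11]

The answer is [10, 11].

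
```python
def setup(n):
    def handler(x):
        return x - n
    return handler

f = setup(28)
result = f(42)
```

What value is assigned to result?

Step 1: setup(28) creates a closure capturing n = 28.
Step 2: f(42) computes 42 - 28 = 14.
Step 3: result = 14

The answer is 14.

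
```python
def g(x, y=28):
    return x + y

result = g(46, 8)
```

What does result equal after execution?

Step 1: g(46, 8) overrides default y with 8.
Step 2: Returns 46 + 8 = 54.
Step 3: result = 54

The answer is 54.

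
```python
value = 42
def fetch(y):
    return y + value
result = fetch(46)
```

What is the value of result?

Step 1: value = 42 is defined globally.
Step 2: fetch(46) uses parameter y = 46 and looks up value from global scope = 42.
Step 3: result = 46 + 42 = 88

The answer is 88.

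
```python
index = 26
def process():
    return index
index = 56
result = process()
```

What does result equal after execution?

Step 1: index is first set to 26, then reassigned to 56.
Step 2: process() is called after the reassignment, so it looks up the current global index = 56.
Step 3: result = 56

The answer is 56.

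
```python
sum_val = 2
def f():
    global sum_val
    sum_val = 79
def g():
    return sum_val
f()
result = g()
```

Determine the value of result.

Step 1: sum_val = 2.
Step 2: f() sets global sum_val = 79.
Step 3: g() reads global sum_val = 79. result = 79

The answer is 79.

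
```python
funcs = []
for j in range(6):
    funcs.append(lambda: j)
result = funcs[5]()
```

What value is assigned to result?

Step 1: The loop creates 6 lambdas, all referencing the same variable j.
Step 2: After the loop, j = 5 (final value).
Step 3: funcs[5]() looks up j at call time and finds 5. This is the late binding gotcha. result = 5

The answer is 5.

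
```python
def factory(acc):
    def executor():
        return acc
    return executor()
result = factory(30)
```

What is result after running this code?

Step 1: factory(30) binds parameter acc = 30.
Step 2: executor() looks up acc in enclosing scope and finds the parameter acc = 30.
Step 3: result = 30

The answer is 30.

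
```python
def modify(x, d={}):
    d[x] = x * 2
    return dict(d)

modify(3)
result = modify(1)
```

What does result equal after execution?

Step 1: Mutable default dict is shared across calls.
Step 2: First call adds 3: 6. Second call adds 1: 2.
Step 3: result = {3: 6, 1: 2}

The answer is {3: 6, 1: 2}.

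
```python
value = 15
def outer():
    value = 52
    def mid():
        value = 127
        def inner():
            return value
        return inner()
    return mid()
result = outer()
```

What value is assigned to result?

Step 1: Three levels of shadowing: global 15, outer 52, mid 127.
Step 2: inner() finds value = 127 in enclosing mid() scope.
Step 3: result = 127

The answer is 127.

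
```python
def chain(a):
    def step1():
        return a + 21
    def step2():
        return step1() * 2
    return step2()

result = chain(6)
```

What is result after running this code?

Step 1: chain(6) captures a = 6.
Step 2: step2() calls step1() which returns 6 + 21 = 27.
Step 3: step2() returns 27 * 2 = 54

The answer is 54.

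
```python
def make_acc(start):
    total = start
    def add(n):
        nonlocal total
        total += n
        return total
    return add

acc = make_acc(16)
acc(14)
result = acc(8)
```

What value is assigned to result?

Step 1: make_acc(16) creates closure with total = 16.
Step 2: First acc(14): total = 16 + 14 = 30.
Step 3: Second acc(8): total = 30 + 8 = 38. result = 38

The answer is 38.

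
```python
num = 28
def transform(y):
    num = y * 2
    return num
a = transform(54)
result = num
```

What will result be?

Step 1: Global num = 28.
Step 2: transform(54) creates local num = 54 * 2 = 108.
Step 3: Global num unchanged because no global keyword. result = 28

The answer is 28.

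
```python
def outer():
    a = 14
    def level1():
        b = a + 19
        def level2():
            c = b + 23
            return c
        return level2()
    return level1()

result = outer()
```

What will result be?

Step 1: a = 14. b = a + 19 = 33.
Step 2: c = b + 23 = 33 + 23 = 56.
Step 3: result = 56

The answer is 56.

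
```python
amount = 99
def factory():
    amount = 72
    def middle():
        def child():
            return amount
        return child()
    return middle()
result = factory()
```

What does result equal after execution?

Step 1: factory() defines amount = 72. middle() and child() have no local amount.
Step 2: child() checks local (none), enclosing middle() (none), enclosing factory() and finds amount = 72.
Step 3: result = 72

The answer is 72.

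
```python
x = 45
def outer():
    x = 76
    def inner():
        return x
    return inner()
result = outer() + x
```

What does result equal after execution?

Step 1: Global x = 45. outer() shadows with x = 76.
Step 2: inner() returns enclosing x = 76. outer() = 76.
Step 3: result = 76 + global x (45) = 121

The answer is 121.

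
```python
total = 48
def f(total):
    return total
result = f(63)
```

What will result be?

Step 1: Global total = 48.
Step 2: f(63) takes parameter total = 63, which shadows the global.
Step 3: result = 63

The answer is 63.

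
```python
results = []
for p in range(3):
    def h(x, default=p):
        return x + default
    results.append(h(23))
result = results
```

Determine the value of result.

Step 1: Default argument default=p is evaluated at function definition time.
Step 2: Each iteration creates h with default = current p value.
Step 3: h(23) returns 23 + default. results = [23, 24, 25]

The answer is [23, 24, 25].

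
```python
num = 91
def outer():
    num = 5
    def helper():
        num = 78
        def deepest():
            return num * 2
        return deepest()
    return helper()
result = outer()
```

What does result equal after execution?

Step 1: deepest() looks up num through LEGB: not local, finds num = 78 in enclosing helper().
Step 2: Returns 78 * 2 = 156.
Step 3: result = 156

The answer is 156.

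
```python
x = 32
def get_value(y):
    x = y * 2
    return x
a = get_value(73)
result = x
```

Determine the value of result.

Step 1: Global x = 32.
Step 2: get_value(73) creates local x = 73 * 2 = 146.
Step 3: Global x unchanged because no global keyword. result = 32

The answer is 32.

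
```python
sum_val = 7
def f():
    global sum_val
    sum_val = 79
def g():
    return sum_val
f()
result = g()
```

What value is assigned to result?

Step 1: sum_val = 7.
Step 2: f() sets global sum_val = 79.
Step 3: g() reads global sum_val = 79. result = 79

The answer is 79.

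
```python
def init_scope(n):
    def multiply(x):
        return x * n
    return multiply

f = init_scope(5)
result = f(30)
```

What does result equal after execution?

Step 1: init_scope(5) returns multiply closure with n = 5.
Step 2: f(30) computes 30 * 5 = 150.
Step 3: result = 150

The answer is 150.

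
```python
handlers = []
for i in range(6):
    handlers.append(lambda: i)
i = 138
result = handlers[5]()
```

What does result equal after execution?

Step 1: Lambdas capture the variable i by reference, not by value.
Step 2: After the loop, i is reassigned to 138.
Step 3: handlers[5]() looks up the current i = 138. result = 138

The answer is 138.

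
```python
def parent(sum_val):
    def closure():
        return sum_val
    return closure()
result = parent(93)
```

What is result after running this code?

Step 1: parent(93) binds parameter sum_val = 93.
Step 2: closure() looks up sum_val in enclosing scope and finds the parameter sum_val = 93.
Step 3: result = 93

The answer is 93.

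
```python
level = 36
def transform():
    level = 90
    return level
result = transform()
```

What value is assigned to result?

Step 1: Global level = 36.
Step 2: transform() creates local level = 90, shadowing the global.
Step 3: Returns local level = 90. result = 90

The answer is 90.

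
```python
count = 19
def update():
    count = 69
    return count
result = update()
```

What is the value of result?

Step 1: Global count = 19.
Step 2: update() creates local count = 69, shadowing the global.
Step 3: Returns local count = 69. result = 69

The answer is 69.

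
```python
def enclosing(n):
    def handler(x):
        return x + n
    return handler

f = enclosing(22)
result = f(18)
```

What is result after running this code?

Step 1: enclosing(22) creates a closure that captures n = 22.
Step 2: f(18) calls the closure with x = 18, returning 18 + 22 = 40.
Step 3: result = 40

The answer is 40.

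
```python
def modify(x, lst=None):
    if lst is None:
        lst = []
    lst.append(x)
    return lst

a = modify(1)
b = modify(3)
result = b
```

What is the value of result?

Step 1: None default with guard creates a NEW list each call.
Step 2: a = [1] (fresh list). b = [3] (another fresh list).
Step 3: result = [3] (this is the fix for mutable default)

The answer is [3].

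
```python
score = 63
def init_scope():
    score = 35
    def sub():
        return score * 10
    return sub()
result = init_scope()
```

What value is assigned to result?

Step 1: init_scope() shadows global score with score = 35.
Step 2: sub() finds score = 35 in enclosing scope, computes 35 * 10 = 350.
Step 3: result = 350

The answer is 350.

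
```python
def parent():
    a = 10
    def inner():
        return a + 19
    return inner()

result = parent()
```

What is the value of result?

Step 1: parent() defines a = 10.
Step 2: inner() reads a = 10 from enclosing scope, returns 10 + 19 = 29.
Step 3: result = 29

The answer is 29.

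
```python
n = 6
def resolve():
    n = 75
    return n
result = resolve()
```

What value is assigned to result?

Step 1: Global n = 6.
Step 2: resolve() creates local n = 75, shadowing the global.
Step 3: Returns local n = 75. result = 75

The answer is 75.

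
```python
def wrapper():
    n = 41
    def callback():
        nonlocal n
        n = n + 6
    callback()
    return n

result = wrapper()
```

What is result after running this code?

Step 1: wrapper() sets n = 41.
Step 2: callback() uses nonlocal to modify n in wrapper's scope: n = 41 + 6 = 47.
Step 3: wrapper() returns the modified n = 47

The answer is 47.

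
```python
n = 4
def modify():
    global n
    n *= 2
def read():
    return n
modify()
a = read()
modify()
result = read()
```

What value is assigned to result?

Step 1: n = 4.
Step 2: First modify(): n = 4 * 2 = 8.
Step 3: Second modify(): n = 8 * 2 = 16.
Step 4: read() returns 16

The answer is 16.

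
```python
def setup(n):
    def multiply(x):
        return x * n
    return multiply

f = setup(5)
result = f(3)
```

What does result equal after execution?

Step 1: setup(5) returns multiply closure with n = 5.
Step 2: f(3) computes 3 * 5 = 15.
Step 3: result = 15

The answer is 15.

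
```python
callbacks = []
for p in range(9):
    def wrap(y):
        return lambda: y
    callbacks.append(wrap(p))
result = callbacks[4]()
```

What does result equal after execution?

Step 1: wrap(p) creates a new scope capturing y = p at call time.
Step 2: callbacks[4] = wrap(4), so its lambda captures y = 4.
Step 3: result = 4 (closure factory fixes late binding)

The answer is 4.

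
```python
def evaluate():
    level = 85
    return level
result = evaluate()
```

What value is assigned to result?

Step 1: evaluate() defines level = 85 in its local scope.
Step 2: return level finds the local variable level = 85.
Step 3: result = 85

The answer is 85.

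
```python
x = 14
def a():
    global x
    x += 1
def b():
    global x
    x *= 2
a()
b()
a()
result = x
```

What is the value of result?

Step 1: x = 14.
Step 2: a(): x = 14 + 1 = 15.
Step 3: b(): x = 15 * 2 = 30.
Step 4: a(): x = 30 + 1 = 31

The answer is 31.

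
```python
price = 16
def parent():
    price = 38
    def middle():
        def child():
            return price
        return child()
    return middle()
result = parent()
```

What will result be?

Step 1: parent() defines price = 38. middle() and child() have no local price.
Step 2: child() checks local (none), enclosing middle() (none), enclosing parent() and finds price = 38.
Step 3: result = 38

The answer is 38.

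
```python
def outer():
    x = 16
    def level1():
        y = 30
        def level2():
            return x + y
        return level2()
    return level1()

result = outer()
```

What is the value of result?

Step 1: x = 16 in outer. y = 30 in level1.
Step 2: level2() reads x = 16 and y = 30 from enclosing scopes.
Step 3: result = 16 + 30 = 46

The answer is 46.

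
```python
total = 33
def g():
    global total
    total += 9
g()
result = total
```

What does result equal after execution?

Step 1: total = 33 globally.
Step 2: g() modifies global total: total += 9 = 42.
Step 3: result = 42

The answer is 42.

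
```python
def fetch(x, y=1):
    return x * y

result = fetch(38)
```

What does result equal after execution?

Step 1: fetch(38) uses default y = 1.
Step 2: Returns 38 * 1 = 38.
Step 3: result = 38

The answer is 38.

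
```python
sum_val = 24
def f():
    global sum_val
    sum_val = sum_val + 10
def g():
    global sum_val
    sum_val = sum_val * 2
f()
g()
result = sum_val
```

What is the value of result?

Step 1: sum_val = 24.
Step 2: f() adds 10: sum_val = 24 + 10 = 34.
Step 3: g() doubles: sum_val = 34 * 2 = 68.
Step 4: result = 68

The answer is 68.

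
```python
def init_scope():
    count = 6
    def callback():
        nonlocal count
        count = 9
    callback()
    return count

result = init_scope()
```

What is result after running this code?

Step 1: init_scope() sets count = 6.
Step 2: callback() uses nonlocal to reassign count = 9.
Step 3: result = 9

The answer is 9.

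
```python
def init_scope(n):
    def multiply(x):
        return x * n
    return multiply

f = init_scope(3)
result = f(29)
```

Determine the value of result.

Step 1: init_scope(3) returns multiply closure with n = 3.
Step 2: f(29) computes 29 * 3 = 87.
Step 3: result = 87

The answer is 87.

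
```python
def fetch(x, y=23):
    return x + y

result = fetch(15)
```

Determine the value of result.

Step 1: fetch(15) uses default y = 23.
Step 2: Returns 15 + 23 = 38.
Step 3: result = 38

The answer is 38.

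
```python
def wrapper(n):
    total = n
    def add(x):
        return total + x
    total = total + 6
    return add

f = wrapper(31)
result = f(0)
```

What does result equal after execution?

Step 1: wrapper(31) sets total = 31, then total = 31 + 6 = 37.
Step 2: Closures capture by reference, so add sees total = 37.
Step 3: f(0) returns 37 + 0 = 37

The answer is 37.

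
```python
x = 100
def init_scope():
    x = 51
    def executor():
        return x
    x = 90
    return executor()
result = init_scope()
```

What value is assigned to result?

Step 1: init_scope() sets x = 51, then later x = 90.
Step 2: executor() is called after x is reassigned to 90. Closures capture variables by reference, not by value.
Step 3: result = 90

The answer is 90.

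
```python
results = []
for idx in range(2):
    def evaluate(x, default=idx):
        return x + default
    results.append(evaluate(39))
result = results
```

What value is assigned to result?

Step 1: Default argument default=idx is evaluated at function definition time.
Step 2: Each iteration creates evaluate with default = current idx value.
Step 3: evaluate(39) returns 39 + default. results = [39, 40]

The answer is [39, 40].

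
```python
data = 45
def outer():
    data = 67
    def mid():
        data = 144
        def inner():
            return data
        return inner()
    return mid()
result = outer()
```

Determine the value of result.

Step 1: Three levels of shadowing: global 45, outer 67, mid 144.
Step 2: inner() finds data = 144 in enclosing mid() scope.
Step 3: result = 144

The answer is 144.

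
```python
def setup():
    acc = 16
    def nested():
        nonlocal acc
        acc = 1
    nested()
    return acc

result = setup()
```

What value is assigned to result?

Step 1: setup() sets acc = 16.
Step 2: nested() uses nonlocal to reassign acc = 1.
Step 3: result = 1

The answer is 1.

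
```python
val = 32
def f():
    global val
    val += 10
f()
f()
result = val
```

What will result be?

Step 1: val = 32.
Step 2: First f(): val = 32 + 10 = 42.
Step 3: Second f(): val = 42 + 10 = 52. result = 52

The answer is 52.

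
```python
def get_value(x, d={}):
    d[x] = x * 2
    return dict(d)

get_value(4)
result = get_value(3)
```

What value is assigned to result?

Step 1: Mutable default dict is shared across calls.
Step 2: First call adds 4: 8. Second call adds 3: 6.
Step 3: result = {4: 8, 3: 6}

The answer is {4: 8, 3: 6}.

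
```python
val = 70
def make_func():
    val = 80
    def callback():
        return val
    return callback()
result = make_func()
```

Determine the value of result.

Step 1: val = 70 globally, but make_func() defines val = 80 locally.
Step 2: callback() looks up val. Not in local scope, so checks enclosing scope (make_func) and finds val = 80.
Step 3: result = 80

The answer is 80.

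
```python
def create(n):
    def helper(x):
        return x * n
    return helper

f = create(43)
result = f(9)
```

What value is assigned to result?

Step 1: create(43) creates a closure capturing n = 43.
Step 2: f(9) computes 9 * 43 = 387.
Step 3: result = 387

The answer is 387.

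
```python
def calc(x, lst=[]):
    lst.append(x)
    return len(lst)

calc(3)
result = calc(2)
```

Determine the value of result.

Step 1: Mutable default list persists between calls.
Step 2: First call: lst = [3], len = 1. Second call: lst = [3, 2], len = 2.
Step 3: result = 2

The answer is 2.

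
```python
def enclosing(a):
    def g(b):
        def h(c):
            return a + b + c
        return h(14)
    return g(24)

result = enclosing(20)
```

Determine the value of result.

Step 1: a = 20, b = 24, c = 14 across three nested scopes.
Step 2: h() accesses all three via LEGB rule.
Step 3: result = 20 + 24 + 14 = 58

The answer is 58.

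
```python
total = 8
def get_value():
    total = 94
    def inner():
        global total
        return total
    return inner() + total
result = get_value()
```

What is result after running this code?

Step 1: Global total = 8. get_value() shadows with local total = 94.
Step 2: inner() uses global keyword, so inner() returns global total = 8.
Step 3: get_value() returns 8 + 94 = 102

The answer is 102.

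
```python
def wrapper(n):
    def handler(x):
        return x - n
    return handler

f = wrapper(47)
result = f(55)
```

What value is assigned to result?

Step 1: wrapper(47) creates a closure capturing n = 47.
Step 2: f(55) computes 55 - 47 = 8.
Step 3: result = 8

The answer is 8.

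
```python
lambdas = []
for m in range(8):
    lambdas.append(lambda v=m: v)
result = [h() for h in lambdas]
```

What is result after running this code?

Step 1: Default arg v=m captures m at each iteration.
Step 2: Each lambda has its own default: 0, 1, ..., 7.
Step 3: result = [0, 1, 2, 3, 4, 5, 6, 7]

The answer is [0, 1, 2, 3, 4, 5, 6, 7].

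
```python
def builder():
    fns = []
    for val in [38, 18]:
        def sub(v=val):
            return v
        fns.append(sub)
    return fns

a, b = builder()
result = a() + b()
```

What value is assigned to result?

Step 1: Default argument v=val captures val at each iteration.
Step 2: a() returns 38 (captured at first iteration), b() returns 18 (captured at second).
Step 3: result = 38 + 18 = 56

The answer is 56.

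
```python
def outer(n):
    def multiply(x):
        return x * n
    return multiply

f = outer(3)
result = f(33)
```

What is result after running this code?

Step 1: outer(3) returns multiply closure with n = 3.
Step 2: f(33) computes 33 * 3 = 99.
Step 3: result = 99

The answer is 99.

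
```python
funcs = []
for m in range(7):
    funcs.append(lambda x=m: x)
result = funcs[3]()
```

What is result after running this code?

Step 1: Default argument x=m captures m's value at each iteration.
Step 2: funcs[3] captured x = 3 when m was 3.
Step 3: result = 3

The answer is 3.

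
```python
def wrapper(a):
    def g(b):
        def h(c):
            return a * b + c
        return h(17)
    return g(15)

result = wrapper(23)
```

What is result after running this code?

Step 1: a = 23, b = 15, c = 17.
Step 2: h() computes a * b + c = 23 * 15 + 17 = 362.
Step 3: result = 362

The answer is 362.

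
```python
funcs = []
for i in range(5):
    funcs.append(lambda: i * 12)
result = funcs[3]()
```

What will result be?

Step 1: All lambdas reference the same variable i (late binding).
Step 2: After the loop, i = 4. Every lambda returns i * 12.
Step 3: funcs[3]() = 4 * 12 = 48

The answer is 48.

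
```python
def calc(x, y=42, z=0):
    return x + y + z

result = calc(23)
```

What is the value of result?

Step 1: calc(23) uses defaults y = 42, z = 0.
Step 2: Returns 23 + 42 + 0 = 65.
Step 3: result = 65

The answer is 65.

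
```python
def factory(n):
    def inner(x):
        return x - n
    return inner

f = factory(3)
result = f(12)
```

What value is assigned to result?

Step 1: factory(3) creates a closure capturing n = 3.
Step 2: f(12) computes 12 - 3 = 9.
Step 3: result = 9

The answer is 9.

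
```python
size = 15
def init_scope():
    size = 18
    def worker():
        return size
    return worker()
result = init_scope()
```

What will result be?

Step 1: size = 15 globally, but init_scope() defines size = 18 locally.
Step 2: worker() looks up size. Not in local scope, so checks enclosing scope (init_scope) and finds size = 18.
Step 3: result = 18

The answer is 18.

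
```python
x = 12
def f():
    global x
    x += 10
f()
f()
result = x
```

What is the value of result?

Step 1: x = 12.
Step 2: First f(): x = 12 + 10 = 22.
Step 3: Second f(): x = 22 + 10 = 32. result = 32

The answer is 32.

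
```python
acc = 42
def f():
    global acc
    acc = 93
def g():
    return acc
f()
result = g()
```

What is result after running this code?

Step 1: acc = 42.
Step 2: f() sets global acc = 93.
Step 3: g() reads global acc = 93. result = 93

The answer is 93.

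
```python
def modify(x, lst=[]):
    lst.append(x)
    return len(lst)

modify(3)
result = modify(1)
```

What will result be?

Step 1: Mutable default list persists between calls.
Step 2: First call: lst = [3], len = 1. Second call: lst = [3, 1], len = 2.
Step 3: result = 2

The answer is 2.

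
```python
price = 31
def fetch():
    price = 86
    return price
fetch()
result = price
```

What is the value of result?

Step 1: Global price = 31.
Step 2: fetch() creates local price = 86 (shadow, not modification).
Step 3: After fetch() returns, global price is unchanged. result = 31

The answer is 31.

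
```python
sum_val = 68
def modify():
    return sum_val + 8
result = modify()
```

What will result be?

Step 1: sum_val = 68 is defined globally.
Step 2: modify() looks up sum_val from global scope = 68, then computes 68 + 8 = 76.
Step 3: result = 76

The answer is 76.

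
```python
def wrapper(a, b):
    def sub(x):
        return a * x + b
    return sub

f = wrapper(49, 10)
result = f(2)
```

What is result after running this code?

Step 1: wrapper(49, 10) captures a = 49, b = 10.
Step 2: f(2) computes 49 * 2 + 10 = 108.
Step 3: result = 108

The answer is 108.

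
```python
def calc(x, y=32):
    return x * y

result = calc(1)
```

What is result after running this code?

Step 1: calc(1) uses default y = 32.
Step 2: Returns 1 * 32 = 32.
Step 3: result = 32

The answer is 32.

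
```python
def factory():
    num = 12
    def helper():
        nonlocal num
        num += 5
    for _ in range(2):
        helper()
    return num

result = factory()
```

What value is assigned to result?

Step 1: num = 12.
Step 2: helper() is called 2 times in a loop, each adding 5 via nonlocal.
Step 3: num = 12 + 5 * 2 = 22

The answer is 22.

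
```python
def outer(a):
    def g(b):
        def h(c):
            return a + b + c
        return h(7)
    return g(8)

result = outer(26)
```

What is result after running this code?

Step 1: a = 26, b = 8, c = 7 across three nested scopes.
Step 2: h() accesses all three via LEGB rule.
Step 3: result = 26 + 8 + 7 = 41

The answer is 41.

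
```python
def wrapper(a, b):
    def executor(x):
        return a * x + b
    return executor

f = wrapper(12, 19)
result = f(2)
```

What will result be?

Step 1: wrapper(12, 19) captures a = 12, b = 19.
Step 2: f(2) computes 12 * 2 + 19 = 43.
Step 3: result = 43

The answer is 43.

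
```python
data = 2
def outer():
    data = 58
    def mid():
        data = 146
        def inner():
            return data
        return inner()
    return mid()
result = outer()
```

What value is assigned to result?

Step 1: Three levels of shadowing: global 2, outer 58, mid 146.
Step 2: inner() finds data = 146 in enclosing mid() scope.
Step 3: result = 146

The answer is 146.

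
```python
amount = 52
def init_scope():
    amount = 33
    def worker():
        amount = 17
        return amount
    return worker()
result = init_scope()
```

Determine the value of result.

Step 1: Three scopes define amount: global (52), init_scope (33), worker (17).
Step 2: worker() has its own local amount = 17, which shadows both enclosing and global.
Step 3: result = 17 (local wins in LEGB)

The answer is 17.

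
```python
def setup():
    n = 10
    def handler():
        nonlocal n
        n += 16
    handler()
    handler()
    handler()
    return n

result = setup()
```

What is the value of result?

Step 1: n starts at 10.
Step 2: handler() is called 3 times, each adding 16.
Step 3: n = 10 + 16 * 3 = 58

The answer is 58.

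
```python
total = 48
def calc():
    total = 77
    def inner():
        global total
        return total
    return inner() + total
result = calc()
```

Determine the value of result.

Step 1: Global total = 48. calc() shadows with local total = 77.
Step 2: inner() uses global keyword, so inner() returns global total = 48.
Step 3: calc() returns 48 + 77 = 125

The answer is 125.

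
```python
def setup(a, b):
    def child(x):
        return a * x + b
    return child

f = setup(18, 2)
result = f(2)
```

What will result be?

Step 1: setup(18, 2) captures a = 18, b = 2.
Step 2: f(2) computes 18 * 2 + 2 = 38.
Step 3: result = 38

The answer is 38.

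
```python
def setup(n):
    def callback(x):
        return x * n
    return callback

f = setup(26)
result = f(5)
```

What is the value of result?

Step 1: setup(26) creates a closure capturing n = 26.
Step 2: f(5) computes 5 * 26 = 130.
Step 3: result = 130

The answer is 130.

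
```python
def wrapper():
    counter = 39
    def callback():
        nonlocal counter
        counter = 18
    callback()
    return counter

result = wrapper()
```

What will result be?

Step 1: wrapper() sets counter = 39.
Step 2: callback() uses nonlocal to reassign counter = 18.
Step 3: result = 18

The answer is 18.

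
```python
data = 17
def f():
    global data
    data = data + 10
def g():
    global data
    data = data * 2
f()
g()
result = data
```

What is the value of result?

Step 1: data = 17.
Step 2: f() adds 10: data = 17 + 10 = 27.
Step 3: g() doubles: data = 27 * 2 = 54.
Step 4: result = 54

The answer is 54.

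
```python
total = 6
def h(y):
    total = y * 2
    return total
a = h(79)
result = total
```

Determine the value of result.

Step 1: Global total = 6.
Step 2: h(79) creates local total = 79 * 2 = 158.
Step 3: Global total unchanged because no global keyword. result = 6

The answer is 6.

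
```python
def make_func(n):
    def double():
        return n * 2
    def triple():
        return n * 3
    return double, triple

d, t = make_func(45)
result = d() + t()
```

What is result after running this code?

Step 1: Both closures capture the same n = 45.
Step 2: d() = 45 * 2 = 90, t() = 45 * 3 = 135.
Step 3: result = 90 + 135 = 225

The answer is 225.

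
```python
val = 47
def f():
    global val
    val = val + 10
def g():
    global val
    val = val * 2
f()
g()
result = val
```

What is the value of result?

Step 1: val = 47.
Step 2: f() adds 10: val = 47 + 10 = 57.
Step 3: g() doubles: val = 57 * 2 = 114.
Step 4: result = 114

The answer is 114.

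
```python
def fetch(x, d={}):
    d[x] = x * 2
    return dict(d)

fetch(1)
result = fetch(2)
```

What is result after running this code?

Step 1: Mutable default dict is shared across calls.
Step 2: First call adds 1: 2. Second call adds 2: 4.
Step 3: result = {1: 2, 2: 4}

The answer is {1: 2, 2: 4}.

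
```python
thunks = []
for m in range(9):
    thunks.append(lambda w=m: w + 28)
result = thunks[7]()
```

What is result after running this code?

Step 1: Default argument w=m captures m's value at definition time.
Step 2: thunks[7] was defined when m = 7, so w defaults to 7.
Step 3: result = 7 + 28 = 35 (default arg fixes the late binding issue)

The answer is 35.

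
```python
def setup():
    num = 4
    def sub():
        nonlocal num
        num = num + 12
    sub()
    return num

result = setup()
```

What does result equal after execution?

Step 1: setup() sets num = 4.
Step 2: sub() uses nonlocal to modify num in setup's scope: num = 4 + 12 = 16.
Step 3: setup() returns the modified num = 16

The answer is 16.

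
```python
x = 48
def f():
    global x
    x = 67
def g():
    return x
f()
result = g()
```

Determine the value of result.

Step 1: x = 48.
Step 2: f() sets global x = 67.
Step 3: g() reads global x = 67. result = 67

The answer is 67.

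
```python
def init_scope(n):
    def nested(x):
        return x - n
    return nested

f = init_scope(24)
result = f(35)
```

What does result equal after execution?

Step 1: init_scope(24) creates a closure capturing n = 24.
Step 2: f(35) computes 35 - 24 = 11.
Step 3: result = 11

The answer is 11.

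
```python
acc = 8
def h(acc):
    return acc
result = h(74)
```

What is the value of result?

Step 1: Global acc = 8.
Step 2: h(74) takes parameter acc = 74, which shadows the global.
Step 3: result = 74

The answer is 74.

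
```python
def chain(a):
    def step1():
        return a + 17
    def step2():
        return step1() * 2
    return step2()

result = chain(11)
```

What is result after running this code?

Step 1: chain(11) captures a = 11.
Step 2: step2() calls step1() which returns 11 + 17 = 28.
Step 3: step2() returns 28 * 2 = 56

The answer is 56.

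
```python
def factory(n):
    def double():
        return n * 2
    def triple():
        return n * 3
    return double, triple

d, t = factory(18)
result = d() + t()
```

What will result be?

Step 1: Both closures capture the same n = 18.
Step 2: d() = 18 * 2 = 36, t() = 18 * 3 = 54.
Step 3: result = 36 + 54 = 90

The answer is 90.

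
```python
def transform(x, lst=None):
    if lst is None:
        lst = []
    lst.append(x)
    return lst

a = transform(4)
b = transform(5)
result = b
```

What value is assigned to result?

Step 1: None default with guard creates a NEW list each call.
Step 2: a = [4] (fresh list). b = [5] (another fresh list).
Step 3: result = [5] (this is the fix for mutable default)

The answer is [5].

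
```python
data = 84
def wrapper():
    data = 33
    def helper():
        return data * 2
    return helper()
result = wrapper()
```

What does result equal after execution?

Step 1: wrapper() shadows global data with data = 33.
Step 2: helper() finds data = 33 in enclosing scope, computes 33 * 2 = 66.
Step 3: result = 66

The answer is 66.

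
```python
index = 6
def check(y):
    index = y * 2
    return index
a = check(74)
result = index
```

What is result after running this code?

Step 1: Global index = 6.
Step 2: check(74) creates local index = 74 * 2 = 148.
Step 3: Global index unchanged because no global keyword. result = 6

The answer is 6.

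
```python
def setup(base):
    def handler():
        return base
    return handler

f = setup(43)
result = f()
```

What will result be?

Step 1: setup(43) creates closure capturing base = 43.
Step 2: f() returns the captured base = 43.
Step 3: result = 43

The answer is 43.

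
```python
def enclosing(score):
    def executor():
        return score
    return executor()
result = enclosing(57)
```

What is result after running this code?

Step 1: enclosing(57) binds parameter score = 57.
Step 2: executor() looks up score in enclosing scope and finds the parameter score = 57.
Step 3: result = 57

The answer is 57.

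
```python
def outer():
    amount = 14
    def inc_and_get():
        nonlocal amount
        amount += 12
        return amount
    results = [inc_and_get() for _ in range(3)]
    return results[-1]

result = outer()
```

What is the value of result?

Step 1: amount = 14.
Step 2: Three calls to inc_and_get(), each adding 12.
Step 3: Last value = 14 + 12 * 3 = 50

The answer is 50.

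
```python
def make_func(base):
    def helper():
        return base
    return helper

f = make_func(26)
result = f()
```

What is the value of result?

Step 1: make_func(26) creates closure capturing base = 26.
Step 2: f() returns the captured base = 26.
Step 3: result = 26

The answer is 26.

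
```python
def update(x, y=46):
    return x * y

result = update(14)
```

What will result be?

Step 1: update(14) uses default y = 46.
Step 2: Returns 14 * 46 = 644.
Step 3: result = 644

The answer is 644.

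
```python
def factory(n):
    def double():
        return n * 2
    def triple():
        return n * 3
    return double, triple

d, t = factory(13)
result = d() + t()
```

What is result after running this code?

Step 1: Both closures capture the same n = 13.
Step 2: d() = 13 * 2 = 26, t() = 13 * 3 = 39.
Step 3: result = 26 + 39 = 65

The answer is 65.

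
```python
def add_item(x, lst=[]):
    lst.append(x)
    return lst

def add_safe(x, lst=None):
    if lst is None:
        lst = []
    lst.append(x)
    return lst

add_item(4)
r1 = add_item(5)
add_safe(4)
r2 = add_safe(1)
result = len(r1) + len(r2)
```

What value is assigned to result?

Step 1: add_item shares mutable default: after 2 calls, lst = [4, 5], len = 2.
Step 2: add_safe creates fresh list each time: r2 = [1], len = 1.
Step 3: result = 2 + 1 = 3

The answer is 3.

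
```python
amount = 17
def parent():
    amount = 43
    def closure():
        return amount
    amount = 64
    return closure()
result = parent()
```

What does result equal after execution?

Step 1: parent() sets amount = 43, then later amount = 64.
Step 2: closure() is called after amount is reassigned to 64. Closures capture variables by reference, not by value.
Step 3: result = 64

The answer is 64.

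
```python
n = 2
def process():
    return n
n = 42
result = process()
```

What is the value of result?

Step 1: n is first set to 2, then reassigned to 42.
Step 2: process() is called after the reassignment, so it looks up the current global n = 42.
Step 3: result = 42

The answer is 42.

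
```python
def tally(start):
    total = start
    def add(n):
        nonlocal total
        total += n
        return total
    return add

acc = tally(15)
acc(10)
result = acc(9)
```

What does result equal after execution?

Step 1: tally(15) creates closure with total = 15.
Step 2: First acc(10): total = 15 + 10 = 25.
Step 3: Second acc(9): total = 25 + 9 = 34. result = 34

The answer is 34.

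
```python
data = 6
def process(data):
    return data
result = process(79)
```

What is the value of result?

Step 1: Global data = 6.
Step 2: process(79) takes parameter data = 79, which shadows the global.
Step 3: result = 79

The answer is 79.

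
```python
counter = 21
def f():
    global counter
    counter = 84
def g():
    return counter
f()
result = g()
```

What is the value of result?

Step 1: counter = 21.
Step 2: f() sets global counter = 84.
Step 3: g() reads global counter = 84. result = 84

The answer is 84.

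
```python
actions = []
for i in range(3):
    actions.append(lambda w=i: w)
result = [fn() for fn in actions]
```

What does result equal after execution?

Step 1: Default arg w=i captures i at each iteration.
Step 2: Each lambda has its own default: 0, 1, ..., 2.
Step 3: result = [0, 1, 2]

The answer is [0, 1, 2].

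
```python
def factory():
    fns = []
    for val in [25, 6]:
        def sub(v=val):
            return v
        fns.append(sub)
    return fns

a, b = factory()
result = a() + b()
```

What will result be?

Step 1: Default argument v=val captures val at each iteration.
Step 2: a() returns 25 (captured at first iteration), b() returns 6 (captured at second).
Step 3: result = 25 + 6 = 31

The answer is 31.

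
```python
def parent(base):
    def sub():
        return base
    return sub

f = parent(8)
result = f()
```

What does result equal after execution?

Step 1: parent(8) creates closure capturing base = 8.
Step 2: f() returns the captured base = 8.
Step 3: result = 8

The answer is 8.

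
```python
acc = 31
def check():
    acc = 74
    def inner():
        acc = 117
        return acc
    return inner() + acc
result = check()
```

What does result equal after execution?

Step 1: check() has local acc = 74. inner() has local acc = 117.
Step 2: inner() returns its local acc = 117.
Step 3: check() returns 117 + its own acc (74) = 191

The answer is 191.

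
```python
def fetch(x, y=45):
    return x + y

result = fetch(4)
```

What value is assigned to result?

Step 1: fetch(4) uses default y = 45.
Step 2: Returns 4 + 45 = 49.
Step 3: result = 49

The answer is 49.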